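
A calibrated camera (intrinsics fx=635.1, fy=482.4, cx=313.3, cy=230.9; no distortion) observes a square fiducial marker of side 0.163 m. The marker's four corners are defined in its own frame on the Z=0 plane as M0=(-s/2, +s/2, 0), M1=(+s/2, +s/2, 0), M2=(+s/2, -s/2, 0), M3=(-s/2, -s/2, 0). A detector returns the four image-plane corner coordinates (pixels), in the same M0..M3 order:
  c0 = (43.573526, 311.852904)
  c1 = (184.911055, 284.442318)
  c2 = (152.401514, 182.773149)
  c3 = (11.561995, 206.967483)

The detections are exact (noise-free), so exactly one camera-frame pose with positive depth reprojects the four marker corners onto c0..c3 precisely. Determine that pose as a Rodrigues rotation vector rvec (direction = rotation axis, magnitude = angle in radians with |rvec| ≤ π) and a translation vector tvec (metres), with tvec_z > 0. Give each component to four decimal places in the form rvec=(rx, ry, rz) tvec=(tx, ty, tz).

rvec=(-0.0615, -0.1238, -0.2451) tvec=(-0.2491, 0.0232, 0.7385)

Intrinsics K: fx=635.1, fy=482.4, cx=313.3, cy=230.9
Marker side s = 0.163 m; corners in marker frame (Z=0):
  M0 = (-0.0815, +0.0815, 0)
  M1 = (+0.0815, +0.0815, 0)
  M2 = (+0.0815, -0.0815, 0)
  M3 = (-0.0815, -0.0815, 0)
Detected image corners:
  c0 = (43.573526, 311.852904) px
  c1 = (184.911055, 284.442318) px
  c2 = (152.401514, 182.773149) px
  c3 = (11.561995, 206.967483) px
Planar DLT: solve 8×8 A·h = b for H (H[2,2]=1):
  H  [+882.79575 +191.87500 +99.04042]
  H  [-114.95759 +618.22521 +246.06419]
  H  [+0.17561 -0.06181 +1.00000]
B = K⁻¹H; ‖b₁‖=1.354088, ‖b₂‖=1.354088; λ = 2/(‖b₁‖+‖b₂‖) = 0.738504, sign → tz>0 ⇒ λ=+0.738504
r₁ = λ·B[:,0] = (+0.96255,-0.23806,+0.12969); r₂ = λ·B[:,1] = (+0.24563,+0.96829,-0.04565)
r₃ = r₁×r₂ = (-0.11471,+0.07579,+0.99050); SVD([r₁ r₂ r₃]) → R = UVᵀ:
  R  [+0.96255 +0.24563 -0.11471]
  R  [-0.23806 +0.96829 +0.07579]
  R  [+0.12969 -0.04565 +0.99050]
t = (-0.24914, +0.02321, +0.73850) m
tr R = 2.921342; θ = arccos((tr R − 1)/2) = 0.281387 rad = 16.122°
axis k = ((R−Rᵀ)₃₂, (R−Rᵀ)₁₃, (R−Rᵀ)₂₁) / (2 sinθ) = (-0.218663, -0.440064, -0.870936)
rvec = θ·k = (-0.061529, -0.123828, -0.245070)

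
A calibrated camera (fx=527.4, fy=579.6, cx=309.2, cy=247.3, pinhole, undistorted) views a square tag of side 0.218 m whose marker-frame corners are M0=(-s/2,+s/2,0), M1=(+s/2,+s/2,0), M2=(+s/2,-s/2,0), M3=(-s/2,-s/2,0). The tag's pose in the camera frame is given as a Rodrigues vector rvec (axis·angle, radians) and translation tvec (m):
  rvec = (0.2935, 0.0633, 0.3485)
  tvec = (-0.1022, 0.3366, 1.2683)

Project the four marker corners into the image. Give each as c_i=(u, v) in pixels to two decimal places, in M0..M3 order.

Intrinsics K: fx=527.4, fy=579.6, cx=309.2, cy=247.3
Marker side s = 0.218 m; corners in marker frame (Z=0):
  M0 = (-0.1090, +0.1090, 0)
  M1 = (+0.1090, +0.1090, 0)
  M2 = (+0.1090, -0.1090, 0)
  M3 = (-0.1090, -0.1090, 0)
rvec = (0.2935, 0.0633, 0.3485), |rvec| = θ = 0.46000 rad = 26.356°
Rodrigues: sinθ=0.44395, 1−cosθ=0.10395; R = I + sinθ·[k]× + (1−cosθ)·[k]×²:
    [+0.93837 -0.32721 +0.11134]
    [+0.34547 +0.89802 -0.27242]
    [-0.01084 +0.29410 +0.95571]
t = (-0.1022, 0.3366, 1.2683) m
M0: Pc = R·M0+t = (-0.24015, +0.39683, +1.30154); u = 527.4·(-0.24015)/1.30154 + 309.2 = 211.8888, v = 579.6·(+0.39683)/1.30154 + 247.3 = 424.0153
M1: Pc = R·M1+t = (-0.03558, +0.47214, +1.29917); u = 527.4·(-0.03558)/1.29917 + 309.2 = 294.7547, v = 579.6·(+0.47214)/1.29917 + 247.3 = 457.9356
M2: Pc = R·M2+t = (+0.03575, +0.27637, +1.23506); u = 527.4·(+0.03575)/1.23506 + 309.2 = 324.4654, v = 579.6·(+0.27637)/1.23506 + 247.3 = 376.9979
M3: Pc = R·M3+t = (-0.16882, +0.20106, +1.23743); u = 527.4·(-0.16882)/1.23743 + 309.2 = 237.2493, v = 579.6·(+0.20106)/1.23743 + 247.3 = 341.4749

c0=(211.89, 424.02) c1=(294.75, 457.94) c2=(324.47, 377.00) c3=(237.25, 341.47)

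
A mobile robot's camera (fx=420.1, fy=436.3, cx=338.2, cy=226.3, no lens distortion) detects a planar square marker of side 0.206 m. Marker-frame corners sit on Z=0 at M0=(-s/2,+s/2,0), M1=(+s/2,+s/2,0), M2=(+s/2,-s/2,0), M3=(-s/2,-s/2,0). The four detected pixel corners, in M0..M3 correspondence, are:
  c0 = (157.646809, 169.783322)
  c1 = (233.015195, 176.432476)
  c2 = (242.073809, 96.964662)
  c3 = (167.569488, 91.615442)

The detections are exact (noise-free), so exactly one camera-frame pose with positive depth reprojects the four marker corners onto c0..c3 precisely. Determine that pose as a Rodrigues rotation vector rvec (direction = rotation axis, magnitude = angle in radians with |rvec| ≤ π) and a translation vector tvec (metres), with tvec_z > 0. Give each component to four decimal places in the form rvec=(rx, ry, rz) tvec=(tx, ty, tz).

Intrinsics K: fx=420.1, fy=436.3, cx=338.2, cy=226.3
Marker side s = 0.206 m; corners in marker frame (Z=0):
  M0 = (-0.1030, +0.1030, 0)
  M1 = (+0.1030, +0.1030, 0)
  M2 = (+0.1030, -0.1030, 0)
  M3 = (-0.1030, -0.1030, 0)
Detected image corners:
  c0 = (157.646809, 169.783322) px
  c1 = (233.015195, 176.432476) px
  c2 = (242.073809, 96.964662) px
  c3 = (167.569488, 91.615442) px
Planar DLT: solve 8×8 A·h = b for H (H[2,2]=1):
  H  [+348.73315 -59.18885 +199.81859]
  H  [+19.06308 +373.83154 +133.40998]
  H  [-0.07508 -0.06548 +1.00000]
B = K⁻¹H; ‖b₁‖=0.897532, ‖b₂‖=0.897532; λ = 2/(‖b₁‖+‖b₂‖) = 1.114166, sign → tz>0 ⇒ λ=+1.114166
r₁ = λ·B[:,0] = (+0.99223,+0.09207,-0.08365); r₂ = λ·B[:,1] = (-0.09824,+0.99248,-0.07296)
r₃ = r₁×r₂ = (+0.07630,+0.08061,+0.99382); SVD([r₁ r₂ r₃]) → R = UVᵀ:
  R  [+0.99223 -0.09824 +0.07630]
  R  [+0.09207 +0.99248 +0.08061]
  R  [-0.08365 -0.07296 +0.99382]
t = (-0.36701, -0.23721, +1.11417) m
tr R = 2.978538; θ = arccos((tr R − 1)/2) = 0.146630 rad = 8.401°
axis k = ((R−Rᵀ)₃₂, (R−Rᵀ)₁₃, (R−Rᵀ)₂₁) / (2 sinθ) = (-0.525542, +0.547393, +0.651281)
rvec = θ·k = (-0.077060, +0.080264, +0.095497)

rvec=(-0.0771, 0.0803, 0.0955) tvec=(-0.3670, -0.2372, 1.1142)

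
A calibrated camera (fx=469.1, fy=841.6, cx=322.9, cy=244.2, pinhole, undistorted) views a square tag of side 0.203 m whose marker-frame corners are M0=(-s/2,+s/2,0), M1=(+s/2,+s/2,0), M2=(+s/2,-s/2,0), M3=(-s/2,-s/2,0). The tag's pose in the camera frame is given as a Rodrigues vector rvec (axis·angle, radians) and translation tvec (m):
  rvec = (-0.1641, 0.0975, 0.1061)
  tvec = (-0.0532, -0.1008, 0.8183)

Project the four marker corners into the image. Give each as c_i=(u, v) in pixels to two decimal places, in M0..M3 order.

Intrinsics K: fx=469.1, fy=841.6, cx=322.9, cy=244.2
Marker side s = 0.203 m; corners in marker frame (Z=0):
  M0 = (-0.1015, +0.1015, 0)
  M1 = (+0.1015, +0.1015, 0)
  M2 = (+0.1015, -0.1015, 0)
  M3 = (-0.1015, -0.1015, 0)
rvec = (-0.1641, 0.0975, 0.1061), |rvec| = θ = 0.21839 rad = 12.513°
Rodrigues: sinθ=0.21665, 1−cosθ=0.02375; R = I + sinθ·[k]× + (1−cosθ)·[k]×²:
    [+0.98966 -0.11323 +0.08806]
    [+0.09729 +0.98098 +0.16795]
    [-0.10540 -0.15765 +0.98185]
t = (-0.0532, -0.1008, 0.8183) m
M0: Pc = R·M0+t = (-0.16514, -0.01111, +0.81300); u = 469.1·(-0.16514)/0.81300 + 322.9 = 227.6123, v = 841.6·(-0.01111)/0.81300 + 244.2 = 232.7041
M1: Pc = R·M1+t = (+0.03576, +0.00864, +0.79160); u = 469.1·(+0.03576)/0.79160 + 322.9 = 344.0900, v = 841.6·(+0.00864)/0.79160 + 244.2 = 253.3908
M2: Pc = R·M2+t = (+0.05874, -0.19049, +0.82360); u = 469.1·(+0.05874)/0.82360 + 322.9 = 356.3582, v = 841.6·(-0.19049)/0.82360 + 244.2 = 49.5427
M3: Pc = R·M3+t = (-0.14216, -0.21024, +0.84500); u = 469.1·(-0.14216)/0.84500 + 322.9 = 243.9812, v = 841.6·(-0.21024)/0.84500 + 244.2 = 34.8010

c0=(227.61, 232.70) c1=(344.09, 253.39) c2=(356.36, 49.54) c3=(243.98, 34.80)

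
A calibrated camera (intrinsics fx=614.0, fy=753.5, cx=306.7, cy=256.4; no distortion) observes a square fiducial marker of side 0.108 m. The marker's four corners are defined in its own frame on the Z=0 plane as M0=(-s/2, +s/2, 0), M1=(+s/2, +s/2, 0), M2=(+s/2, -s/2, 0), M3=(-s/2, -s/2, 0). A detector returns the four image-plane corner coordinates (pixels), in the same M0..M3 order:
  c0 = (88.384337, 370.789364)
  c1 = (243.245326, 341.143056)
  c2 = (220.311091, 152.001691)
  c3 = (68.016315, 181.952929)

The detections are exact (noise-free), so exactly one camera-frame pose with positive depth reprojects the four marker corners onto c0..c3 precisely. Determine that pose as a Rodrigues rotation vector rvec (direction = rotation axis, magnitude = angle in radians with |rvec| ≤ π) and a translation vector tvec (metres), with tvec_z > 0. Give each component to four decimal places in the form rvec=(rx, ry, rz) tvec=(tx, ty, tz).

Intrinsics K: fx=614.0, fy=753.5, cx=306.7, cy=256.4
Marker side s = 0.108 m; corners in marker frame (Z=0):
  M0 = (-0.0540, +0.0540, 0)
  M1 = (+0.0540, +0.0540, 0)
  M2 = (+0.0540, -0.0540, 0)
  M3 = (-0.0540, -0.0540, 0)
Detected image corners:
  c0 = (88.384337, 370.789364) px
  c1 = (243.245326, 341.143056) px
  c2 = (220.311091, 152.001691) px
  c3 = (68.016315, 181.952929) px
Planar DLT: solve 8×8 A·h = b for H (H[2,2]=1):
  H  [+1415.95776 +177.30991 +154.74243]
  H  [-285.98722 +1710.85837 +260.74092]
  H  [-0.03848 -0.14929 +1.00000]
B = K⁻¹H; ‖b₁‖=2.354353, ‖b₂‖=2.354353; λ = 2/(‖b₁‖+‖b₂‖) = 0.424745, sign → tz>0 ⇒ λ=+0.424745
r₁ = λ·B[:,0] = (+0.98768,-0.15565,-0.01634); r₂ = λ·B[:,1] = (+0.15433,+0.98598,-0.06341)
r₃ = r₁×r₂ = (+0.02598,+0.06011,+0.99785); SVD([r₁ r₂ r₃]) → R = UVᵀ:
  R  [+0.98768 +0.15433 +0.02598]
  R  [-0.15565 +0.98598 +0.06011]
  R  [-0.01634 -0.06341 +0.99785]
t = (-0.10512, +0.00245, +0.42475) m
tr R = 2.971513; θ = arccos((tr R − 1)/2) = 0.168982 rad = 9.682°
axis k = ((R−Rᵀ)₃₂, (R−Rᵀ)₁₃, (R−Rᵀ)₂₁) / (2 sinθ) = (-0.367226, +0.125844, -0.921579)
rvec = θ·k = (-0.062055, +0.021265, -0.155730)

rvec=(-0.0621, 0.0213, -0.1557) tvec=(-0.1051, 0.0024, 0.4247)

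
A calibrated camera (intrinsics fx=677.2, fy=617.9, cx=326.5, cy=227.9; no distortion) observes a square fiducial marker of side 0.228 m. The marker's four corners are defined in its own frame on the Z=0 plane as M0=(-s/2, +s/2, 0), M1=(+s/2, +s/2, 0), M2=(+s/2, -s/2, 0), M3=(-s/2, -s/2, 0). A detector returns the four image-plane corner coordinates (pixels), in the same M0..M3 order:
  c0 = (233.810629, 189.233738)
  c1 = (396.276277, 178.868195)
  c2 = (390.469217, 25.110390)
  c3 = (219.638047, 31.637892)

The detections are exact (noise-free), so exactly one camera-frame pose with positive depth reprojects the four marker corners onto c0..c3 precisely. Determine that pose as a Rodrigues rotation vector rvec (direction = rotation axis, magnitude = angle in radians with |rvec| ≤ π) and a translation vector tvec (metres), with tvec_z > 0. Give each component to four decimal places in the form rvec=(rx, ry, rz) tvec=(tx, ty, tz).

Intrinsics K: fx=677.2, fy=617.9, cx=326.5, cy=227.9
Marker side s = 0.228 m; corners in marker frame (Z=0):
  M0 = (-0.1140, +0.1140, 0)
  M1 = (+0.1140, +0.1140, 0)
  M2 = (+0.1140, -0.1140, 0)
  M3 = (-0.1140, -0.1140, 0)
Detected image corners:
  c0 = (233.810629, 189.233738) px
  c1 = (396.276277, 178.868195) px
  c2 = (390.469217, 25.110390) px
  c3 = (219.638047, 31.637892) px
Planar DLT: solve 8×8 A·h = b for H (H[2,2]=1):
  H  [+767.57757 +109.60339 +311.30673]
  H  [-24.53820 +705.30096 +108.04496]
  H  [+0.11969 +0.21299 +1.00000]
B = K⁻¹H; ‖b₁‖=1.085634, ‖b₂‖=1.085634; λ = 2/(‖b₁‖+‖b₂‖) = 0.921121, sign → tz>0 ⇒ λ=+0.921121
r₁ = λ·B[:,0] = (+0.99090,-0.07724,+0.11025); r₂ = λ·B[:,1] = (+0.05449,+0.97905,+0.19619)
r₃ = r₁×r₂ = (-0.12309,-0.18840,+0.97435); SVD([r₁ r₂ r₃]) → R = UVᵀ:
  R  [+0.99090 +0.05449 -0.12309]
  R  [-0.07724 +0.97905 -0.18840]
  R  [+0.11025 +0.19619 +0.97435]
t = (-0.02067, -0.17867, +0.92112) m
tr R = 2.944296; θ = arccos((tr R − 1)/2) = 0.236568 rad = 13.554°
axis k = ((R−Rᵀ)₃₂, (R−Rᵀ)₁₃, (R−Rᵀ)₂₁) / (2 sinθ) = (+0.820494, -0.497803, -0.281037)
rvec = θ·k = (+0.194103, -0.117764, -0.066484)

rvec=(0.1941, -0.1178, -0.0665) tvec=(-0.0207, -0.1787, 0.9211)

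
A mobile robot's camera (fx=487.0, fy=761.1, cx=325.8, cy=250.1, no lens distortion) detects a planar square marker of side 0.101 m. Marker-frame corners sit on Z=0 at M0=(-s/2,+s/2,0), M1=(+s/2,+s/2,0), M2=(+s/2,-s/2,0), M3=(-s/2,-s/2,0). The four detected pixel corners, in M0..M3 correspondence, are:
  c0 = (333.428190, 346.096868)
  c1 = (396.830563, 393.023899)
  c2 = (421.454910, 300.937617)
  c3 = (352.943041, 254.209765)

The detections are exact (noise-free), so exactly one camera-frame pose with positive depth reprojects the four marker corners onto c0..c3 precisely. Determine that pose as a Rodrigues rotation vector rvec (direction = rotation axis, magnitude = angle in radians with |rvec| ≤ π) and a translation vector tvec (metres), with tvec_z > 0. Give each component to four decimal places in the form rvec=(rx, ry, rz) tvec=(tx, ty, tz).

rvec=(0.4139, 0.3315, 0.3487) tvec=(0.0692, 0.0668, 0.6817)

Intrinsics K: fx=487.0, fy=761.1, cx=325.8, cy=250.1
Marker side s = 0.101 m; corners in marker frame (Z=0):
  M0 = (-0.0505, +0.0505, 0)
  M1 = (+0.0505, +0.0505, 0)
  M2 = (+0.0505, -0.0505, 0)
  M3 = (-0.0505, -0.0505, 0)
Detected image corners:
  c0 = (333.428190, 346.096868) px
  c1 = (396.830563, 393.023899) px
  c2 = (421.454910, 300.937617) px
  c3 = (352.943041, 254.209765) px
Planar DLT: solve 8×8 A·h = b for H (H[2,2]=1):
  H  [+519.82271 +26.15838 +375.21625]
  H  [+349.79284 +1120.81350 +324.65886]
  H  [-0.35194 +0.64924 +1.00000]
B = K⁻¹H; ‖b₁‖=1.467028, ‖b₂‖=1.467028; λ = 2/(‖b₁‖+‖b₂‖) = 0.681650, sign → tz>0 ⇒ λ=+0.681650
r₁ = λ·B[:,0] = (+0.88809,+0.39211,-0.23990); r₂ = λ·B[:,1] = (-0.25945,+0.85839,+0.44255)
r₃ = r₁×r₂ = (+0.37946,-0.33078,+0.86406); SVD([r₁ r₂ r₃]) → R = UVᵀ:
  R  [+0.88809 -0.25945 +0.37946]
  R  [+0.39211 +0.85839 -0.33078]
  R  [-0.23990 +0.44255 +0.86406]
t = (+0.06917, +0.06678, +0.68165) m
tr R = 2.610531; θ = arccos((tr R − 1)/2) = 0.634673 rad = 36.364°
axis k = ((R−Rᵀ)₃₂, (R−Rᵀ)₁₃, (R−Rᵀ)₂₁) / (2 sinθ) = (+0.652146, +0.522304, +0.549458)
rvec = θ·k = (+0.413900, +0.331492, +0.348726)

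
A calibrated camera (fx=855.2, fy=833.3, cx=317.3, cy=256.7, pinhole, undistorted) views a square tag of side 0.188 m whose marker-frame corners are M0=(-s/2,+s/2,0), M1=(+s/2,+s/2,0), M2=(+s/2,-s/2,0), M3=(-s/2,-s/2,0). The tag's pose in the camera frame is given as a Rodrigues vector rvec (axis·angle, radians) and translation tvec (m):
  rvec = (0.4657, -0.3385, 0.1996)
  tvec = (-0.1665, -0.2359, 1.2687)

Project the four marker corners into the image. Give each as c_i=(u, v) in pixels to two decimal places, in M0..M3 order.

Intrinsics K: fx=855.2, fy=833.3, cx=317.3, cy=256.7
Marker side s = 0.188 m; corners in marker frame (Z=0):
  M0 = (-0.0940, +0.0940, 0)
  M1 = (+0.0940, +0.0940, 0)
  M2 = (+0.0940, -0.0940, 0)
  M3 = (-0.0940, -0.0940, 0)
rvec = (0.4657, -0.3385, 0.1996), |rvec| = θ = 0.60934 rad = 34.913°
Rodrigues: sinθ=0.57233, 1−cosθ=0.17998; R = I + sinθ·[k]× + (1−cosθ)·[k]×²:
    [+0.92515 -0.26389 -0.27288]
    [+0.11106 +0.87556 -0.47016]
    [+0.36299 +0.40466 +0.83934]
t = (-0.1665, -0.2359, 1.2687) m
M0: Pc = R·M0+t = (-0.27827, -0.16404, +1.27262); u = 855.2·(-0.27827)/1.27262 + 317.3 = 130.3027, v = 833.3·(-0.16404)/1.27262 + 256.7 = 149.2898
M1: Pc = R·M1+t = (-0.10434, -0.14316, +1.34086); u = 855.2·(-0.10434)/1.34086 + 317.3 = 250.7511, v = 833.3·(-0.14316)/1.34086 + 256.7 = 167.7327
M2: Pc = R·M2+t = (-0.05473, -0.30776, +1.26478); u = 855.2·(-0.05473)/1.26478 + 317.3 = 280.2931, v = 833.3·(-0.30776)/1.26478 + 256.7 = 53.9310
M3: Pc = R·M3+t = (-0.22866, -0.32864, +1.19654); u = 855.2·(-0.22866)/1.19654 + 317.3 = 153.8714, v = 833.3·(-0.32864)/1.19654 + 256.7 = 27.8249

c0=(130.30, 149.29) c1=(250.75, 167.73) c2=(280.29, 53.93) c3=(153.87, 27.82)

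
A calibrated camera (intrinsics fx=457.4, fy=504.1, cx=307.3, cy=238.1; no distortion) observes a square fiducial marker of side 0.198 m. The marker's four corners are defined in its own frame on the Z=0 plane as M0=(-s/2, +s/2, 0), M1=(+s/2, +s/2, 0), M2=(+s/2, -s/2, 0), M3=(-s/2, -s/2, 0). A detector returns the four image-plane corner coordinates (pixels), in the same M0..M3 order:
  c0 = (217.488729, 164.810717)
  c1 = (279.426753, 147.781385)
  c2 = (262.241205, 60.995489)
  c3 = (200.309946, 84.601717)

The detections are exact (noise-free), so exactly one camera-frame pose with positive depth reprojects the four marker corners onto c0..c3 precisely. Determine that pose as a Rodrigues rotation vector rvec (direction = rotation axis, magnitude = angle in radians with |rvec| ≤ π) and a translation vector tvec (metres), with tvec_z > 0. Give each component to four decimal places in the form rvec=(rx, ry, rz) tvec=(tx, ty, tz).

Intrinsics K: fx=457.4, fy=504.1, cx=307.3, cy=238.1
Marker side s = 0.198 m; corners in marker frame (Z=0):
  M0 = (-0.0990, +0.0990, 0)
  M1 = (+0.0990, +0.0990, 0)
  M2 = (+0.0990, -0.0990, 0)
  M3 = (-0.0990, -0.0990, 0)
Detected image corners:
  c0 = (217.488729, 164.810717) px
  c1 = (279.426753, 147.781385) px
  c2 = (262.241205, 60.995489) px
  c3 = (200.309946, 84.601717) px
Planar DLT: solve 8×8 A·h = b for H (H[2,2]=1):
  H  [+223.38269 +111.45257 +238.81128]
  H  [-145.14744 +432.87459 +115.34741]
  H  [-0.37279 +0.10287 +1.00000]
B = K⁻¹H; ‖b₁‖=0.835073, ‖b₂‖=0.835073; λ = 2/(‖b₁‖+‖b₂‖) = 1.197501, sign → tz>0 ⇒ λ=+1.197501
r₁ = λ·B[:,0] = (+0.88475,-0.13395,-0.44641); r₂ = λ·B[:,1] = (+0.20903,+0.97012,+0.12318)
r₃ = r₁×r₂ = (+0.41657,-0.20230,+0.88631); SVD([r₁ r₂ r₃]) → R = UVᵀ:
  R  [+0.88475 +0.20903 +0.41657]
  R  [-0.13395 +0.97012 -0.20230]
  R  [-0.44641 +0.12318 +0.88631]
t = (-0.17931, -0.29160, +1.19750) m
tr R = 2.741175; θ = arccos((tr R − 1)/2) = 0.514402 rad = 29.473°
axis k = ((R−Rᵀ)₃₂, (R−Rᵀ)₁₃, (R−Rᵀ)₂₁) / (2 sinθ) = (+0.330767, +0.876989, -0.348546)
rvec = θ·k = (+0.170147, +0.451124, -0.179292)

rvec=(0.1701, 0.4511, -0.1793) tvec=(-0.1793, -0.2916, 1.1975)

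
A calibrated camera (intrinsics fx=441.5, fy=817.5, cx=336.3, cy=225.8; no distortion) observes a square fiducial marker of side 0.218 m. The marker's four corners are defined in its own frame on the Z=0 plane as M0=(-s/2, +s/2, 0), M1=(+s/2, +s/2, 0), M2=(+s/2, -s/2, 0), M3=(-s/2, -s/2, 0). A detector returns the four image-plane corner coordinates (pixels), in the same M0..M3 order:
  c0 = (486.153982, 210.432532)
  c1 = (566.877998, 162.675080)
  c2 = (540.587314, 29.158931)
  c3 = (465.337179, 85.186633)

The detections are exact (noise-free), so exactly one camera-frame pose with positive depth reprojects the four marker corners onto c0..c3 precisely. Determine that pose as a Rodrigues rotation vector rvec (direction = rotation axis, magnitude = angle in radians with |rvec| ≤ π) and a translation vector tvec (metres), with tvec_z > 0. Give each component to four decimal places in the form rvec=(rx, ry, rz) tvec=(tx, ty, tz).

rvec=(-0.2049, 0.5353, -0.2711) tvec=(0.5025, -0.1604, 1.2564)

Intrinsics K: fx=441.5, fy=817.5, cx=336.3, cy=225.8
Marker side s = 0.218 m; corners in marker frame (Z=0):
  M0 = (-0.1090, +0.1090, 0)
  M1 = (+0.1090, +0.1090, 0)
  M2 = (+0.1090, -0.1090, 0)
  M3 = (-0.1090, -0.1090, 0)
Detected image corners:
  c0 = (486.153982, 210.432532) px
  c1 = (566.877998, 162.675080) px
  c2 = (540.587314, 29.158931) px
  c3 = (465.337179, 85.186633) px
Planar DLT: solve 8×8 A·h = b for H (H[2,2]=1):
  H  [+163.54078 +0.36418 +512.87069]
  H  [-284.37829 +567.34098 +121.46069]
  H  [-0.37672 -0.20819 +1.00000]
B = K⁻¹H; ‖b₁‖=0.795932, ‖b₂‖=0.795932; λ = 2/(‖b₁‖+‖b₂‖) = 1.256389, sign → tz>0 ⇒ λ=+1.256389
r₁ = λ·B[:,0] = (+0.82592,-0.30632,-0.47331); r₂ = λ·B[:,1] = (+0.20028,+0.94418,-0.26157)
r₃ = r₁×r₂ = (+0.52701,+0.12124,+0.84117); SVD([r₁ r₂ r₃]) → R = UVᵀ:
  R  [+0.82592 +0.20028 +0.52701]
  R  [-0.30632 +0.94418 +0.12124]
  R  [-0.47331 -0.26157 +0.84117]
t = (+0.50247, -0.16036, +1.25639) m
tr R = 2.611263; θ = arccos((tr R − 1)/2) = 0.634055 rad = 36.329°
axis k = ((R−Rᵀ)₃₂, (R−Rᵀ)₁₃, (R−Rᵀ)₂₁) / (2 sinθ) = (-0.323095, +0.844270, -0.427571)
rvec = θ·k = (-0.204860, +0.535314, -0.271104)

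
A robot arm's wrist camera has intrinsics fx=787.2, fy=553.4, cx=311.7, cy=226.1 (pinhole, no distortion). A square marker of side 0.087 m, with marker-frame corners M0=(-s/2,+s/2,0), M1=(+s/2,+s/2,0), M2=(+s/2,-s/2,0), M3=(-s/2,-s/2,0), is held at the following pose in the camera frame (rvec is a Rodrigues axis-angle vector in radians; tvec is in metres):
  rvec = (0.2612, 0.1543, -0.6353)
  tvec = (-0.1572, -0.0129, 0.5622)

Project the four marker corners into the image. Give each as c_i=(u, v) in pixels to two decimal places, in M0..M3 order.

c0=(87.12, 269.33) c1=(176.47, 222.34) c2=(96.34, 153.77) c3=(7.08, 204.50)

Intrinsics K: fx=787.2, fy=553.4, cx=311.7, cy=226.1
Marker side s = 0.087 m; corners in marker frame (Z=0):
  M0 = (-0.0435, +0.0435, 0)
  M1 = (+0.0435, +0.0435, 0)
  M2 = (+0.0435, -0.0435, 0)
  M3 = (-0.0435, -0.0435, 0)
rvec = (0.2612, 0.1543, -0.6353), |rvec| = θ = 0.70402 rad = 40.337°
Rodrigues: sinθ=0.64728, 1−cosθ=0.23775; R = I + sinθ·[k]× + (1−cosθ)·[k]×²:
    [+0.79497 +0.60344 +0.06227]
    [-0.56477 +0.77367 -0.28717]
    [-0.22147 +0.19313 +0.95585]
t = (-0.1572, -0.0129, 0.5622) m
M0: Pc = R·M0+t = (-0.16553, +0.04532, +0.58023); u = 787.2·(-0.16553)/0.58023 + 311.7 = 87.1243, v = 553.4·(+0.04532)/0.58023 + 226.1 = 269.3261
M1: Pc = R·M1+t = (-0.09637, -0.00381, +0.56097); u = 787.2·(-0.09637)/0.56097 + 311.7 = 176.4663, v = 553.4·(-0.00381)/0.56097 + 226.1 = 222.3384
M2: Pc = R·M2+t = (-0.14887, -0.07112, +0.54417); u = 787.2·(-0.14887)/0.54417 + 311.7 = 96.3444, v = 553.4·(-0.07112)/0.54417 + 226.1 = 153.7708
M3: Pc = R·M3+t = (-0.21803, -0.02199, +0.56343); u = 787.2·(-0.21803)/0.56343 + 311.7 = 7.0780, v = 553.4·(-0.02199)/0.56343 + 226.1 = 204.5045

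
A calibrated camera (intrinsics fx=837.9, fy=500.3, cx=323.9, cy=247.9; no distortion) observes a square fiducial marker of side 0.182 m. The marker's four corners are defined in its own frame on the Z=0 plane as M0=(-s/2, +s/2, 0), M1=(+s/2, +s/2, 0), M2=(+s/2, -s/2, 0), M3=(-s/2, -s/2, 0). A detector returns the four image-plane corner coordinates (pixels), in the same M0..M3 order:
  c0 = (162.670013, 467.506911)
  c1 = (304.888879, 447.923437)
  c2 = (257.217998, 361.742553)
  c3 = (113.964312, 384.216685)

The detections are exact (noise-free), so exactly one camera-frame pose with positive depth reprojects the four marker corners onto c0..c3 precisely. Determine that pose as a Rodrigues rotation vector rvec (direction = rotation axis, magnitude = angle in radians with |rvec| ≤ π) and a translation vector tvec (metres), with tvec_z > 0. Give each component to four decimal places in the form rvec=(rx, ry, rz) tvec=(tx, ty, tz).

rvec=(0.1179, 0.1474, -0.2966) tvec=(-0.1355, 0.3313, 0.9869)

Intrinsics K: fx=837.9, fy=500.3, cx=323.9, cy=247.9
Marker side s = 0.182 m; corners in marker frame (Z=0):
  M0 = (-0.0910, +0.0910, 0)
  M1 = (+0.0910, +0.0910, 0)
  M2 = (+0.0910, -0.0910, 0)
  M3 = (-0.0910, -0.0910, 0)
Detected image corners:
  c0 = (162.670013, 467.506911) px
  c1 = (304.888879, 447.923437) px
  c2 = (257.217998, 361.742553) px
  c3 = (113.964312, 384.216685) px
Planar DLT: solve 8×8 A·h = b for H (H[2,2]=1):
  H  [+749.88848 +284.76333 +208.82993]
  H  [-183.51932 +504.97904 +415.87097]
  H  [-0.16383 +0.09514 +1.00000]
B = K⁻¹H; ‖b₁‖=1.013288, ‖b₂‖=1.013288; λ = 2/(‖b₁‖+‖b₂‖) = 0.986886, sign → tz>0 ⇒ λ=+0.986886
r₁ = λ·B[:,0] = (+0.94572,-0.28190,-0.16168); r₂ = λ·B[:,1] = (+0.29910,+0.94959,+0.09390)
r₃ = r₁×r₂ = (+0.12706,-0.13716,+0.98237); SVD([r₁ r₂ r₃]) → R = UVᵀ:
  R  [+0.94572 +0.29910 +0.12706]
  R  [-0.28190 +0.94959 -0.13716]
  R  [-0.16168 +0.09390 +0.98237]
t = (-0.13553, +0.33134, +0.98689) m
tr R = 2.877681; θ = arccos((tr R − 1)/2) = 0.351548 rad = 20.142°
axis k = ((R−Rᵀ)₃₂, (R−Rᵀ)₁₃, (R−Rᵀ)₂₁) / (2 sinθ) = (+0.335490, +0.419250, -0.843609)
rvec = θ·k = (+0.117941, +0.147387, -0.296569)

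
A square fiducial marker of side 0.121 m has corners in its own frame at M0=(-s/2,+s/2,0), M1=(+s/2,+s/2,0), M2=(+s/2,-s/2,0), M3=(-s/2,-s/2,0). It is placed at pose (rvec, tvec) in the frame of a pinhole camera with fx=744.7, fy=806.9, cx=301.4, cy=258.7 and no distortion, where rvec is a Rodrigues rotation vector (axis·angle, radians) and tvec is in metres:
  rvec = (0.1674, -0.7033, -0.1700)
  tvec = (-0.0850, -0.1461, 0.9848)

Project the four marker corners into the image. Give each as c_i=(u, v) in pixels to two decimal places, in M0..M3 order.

c0=(204.84, 196.07) c1=(277.19, 180.76) c2=(267.79, 84.77) c3=(192.71, 92.70)

Intrinsics K: fx=744.7, fy=806.9, cx=301.4, cy=258.7
Marker side s = 0.121 m; corners in marker frame (Z=0):
  M0 = (-0.0605, +0.0605, 0)
  M1 = (+0.0605, +0.0605, 0)
  M2 = (+0.0605, -0.0605, 0)
  M3 = (-0.0605, -0.0605, 0)
rvec = (0.1674, -0.7033, -0.1700), |rvec| = θ = 0.74267 rad = 42.552°
Rodrigues: sinθ=0.67625, 1−cosθ=0.26333; R = I + sinθ·[k]× + (1−cosθ)·[k]×²:
    [+0.75005 +0.09859 -0.65400]
    [-0.21101 +0.97282 -0.09535]
    [+0.62682 +0.20951 +0.75047]
t = (-0.0850, -0.1461, 0.9848) m
M0: Pc = R·M0+t = (-0.12441, -0.07448, +0.95955); u = 744.7·(-0.12441)/0.95955 + 301.4 = 204.8440, v = 806.9·(-0.07448)/0.95955 + 258.7 = 196.0703
M1: Pc = R·M1+t = (-0.03366, -0.10001, +1.03540); u = 744.7·(-0.03366)/1.03540 + 301.4 = 277.1921, v = 806.9·(-0.10001)/1.03540 + 258.7 = 180.7607
M2: Pc = R·M2+t = (-0.04559, -0.21772, +1.01005); u = 744.7·(-0.04559)/1.01005 + 301.4 = 267.7892, v = 806.9·(-0.21772)/1.01005 + 258.7 = 84.7678
M3: Pc = R·M3+t = (-0.13634, -0.19219, +0.93420); u = 744.7·(-0.13634)/0.93420 + 301.4 = 192.7145, v = 806.9·(-0.19219)/0.93420 + 258.7 = 92.6995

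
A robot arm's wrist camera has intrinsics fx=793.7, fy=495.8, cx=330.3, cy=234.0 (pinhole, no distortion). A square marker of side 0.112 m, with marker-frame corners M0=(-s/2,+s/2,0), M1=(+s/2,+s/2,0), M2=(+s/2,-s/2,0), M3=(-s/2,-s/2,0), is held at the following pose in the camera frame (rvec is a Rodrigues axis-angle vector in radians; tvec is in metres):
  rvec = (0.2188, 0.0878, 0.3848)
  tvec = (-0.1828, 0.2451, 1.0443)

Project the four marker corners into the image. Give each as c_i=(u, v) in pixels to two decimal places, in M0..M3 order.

c0=(139.42, 362.38) c1=(216.37, 383.05) c2=(244.85, 337.99) c3=(165.86, 317.02)

Intrinsics K: fx=793.7, fy=495.8, cx=330.3, cy=234.0
Marker side s = 0.112 m; corners in marker frame (Z=0):
  M0 = (-0.0560, +0.0560, 0)
  M1 = (+0.0560, +0.0560, 0)
  M2 = (+0.0560, -0.0560, 0)
  M3 = (-0.0560, -0.0560, 0)
rvec = (0.2188, 0.0878, 0.3848), |rvec| = θ = 0.45128 rad = 25.856°
Rodrigues: sinθ=0.43612, 1−cosθ=0.10011; R = I + sinθ·[k]× + (1−cosθ)·[k]×²:
    [+0.92342 -0.36243 +0.12624]
    [+0.38131 +0.90368 -0.19484]
    [-0.04346 +0.22806 +0.97268]
t = (-0.1828, 0.2451, 1.0443) m
M0: Pc = R·M0+t = (-0.25481, +0.27435, +1.05951); u = 793.7·(-0.25481)/1.05951 + 330.3 = 139.4176, v = 495.8·(+0.27435)/1.05951 + 234.0 = 362.3844
M1: Pc = R·M1+t = (-0.15138, +0.31706, +1.05464); u = 793.7·(-0.15138)/1.05464 + 330.3 = 216.3711, v = 495.8·(+0.31706)/1.05464 + 234.0 = 383.0543
M2: Pc = R·M2+t = (-0.11079, +0.21585, +1.02909); u = 793.7·(-0.11079)/1.02909 + 330.3 = 244.8503, v = 495.8·(+0.21585)/1.02909 + 234.0 = 337.9916
M3: Pc = R·M3+t = (-0.21422, +0.17314, +1.03396); u = 793.7·(-0.21422)/1.03396 + 330.3 = 165.8618, v = 495.8·(+0.17314)/1.03396 + 234.0 = 317.0233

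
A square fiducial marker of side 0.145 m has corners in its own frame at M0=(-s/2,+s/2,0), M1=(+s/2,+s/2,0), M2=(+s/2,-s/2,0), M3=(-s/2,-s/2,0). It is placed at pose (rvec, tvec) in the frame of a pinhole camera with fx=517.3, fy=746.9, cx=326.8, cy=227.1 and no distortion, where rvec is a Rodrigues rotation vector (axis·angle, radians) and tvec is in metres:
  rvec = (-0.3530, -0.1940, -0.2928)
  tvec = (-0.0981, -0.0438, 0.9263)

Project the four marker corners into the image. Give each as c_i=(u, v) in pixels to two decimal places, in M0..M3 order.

Intrinsics K: fx=517.3, fy=746.9, cx=326.8, cy=227.1
Marker side s = 0.145 m; corners in marker frame (Z=0):
  M0 = (-0.0725, +0.0725, 0)
  M1 = (+0.0725, +0.0725, 0)
  M2 = (+0.0725, -0.0725, 0)
  M3 = (-0.0725, -0.0725, 0)
rvec = (-0.3530, -0.1940, -0.2928), |rvec| = θ = 0.49797 rad = 28.532°
Rodrigues: sinθ=0.47765, 1−cosθ=0.12145; R = I + sinθ·[k]× + (1−cosθ)·[k]×²:
    [+0.93958 +0.31439 -0.13546]
    [-0.24731 +0.89699 +0.36641]
    [+0.23670 -0.31077 +0.92054]
t = (-0.0981, -0.0438, 0.9263) m
M0: Pc = R·M0+t = (-0.14343, +0.03916, +0.88661); u = 517.3·(-0.14343)/0.88661 + 326.8 = 243.1164, v = 746.9·(+0.03916)/0.88661 + 227.1 = 260.0904
M1: Pc = R·M1+t = (-0.00719, +0.00330, +0.92093); u = 517.3·(-0.00719)/0.92093 + 326.8 = 322.7628, v = 746.9·(+0.00330)/0.92093 + 227.1 = 229.7776
M2: Pc = R·M2+t = (-0.05277, -0.12676, +0.96599); u = 517.3·(-0.05277)/0.96599 + 326.8 = 298.5392, v = 746.9·(-0.12676)/0.96599 + 227.1 = 129.0888
M3: Pc = R·M3+t = (-0.18901, -0.09090, +0.93167); u = 517.3·(-0.18901)/0.93167 + 326.8 = 221.8527, v = 746.9·(-0.09090)/0.93167 + 227.1 = 154.2262

c0=(243.12, 260.09) c1=(322.76, 229.78) c2=(298.54, 129.09) c3=(221.85, 154.23)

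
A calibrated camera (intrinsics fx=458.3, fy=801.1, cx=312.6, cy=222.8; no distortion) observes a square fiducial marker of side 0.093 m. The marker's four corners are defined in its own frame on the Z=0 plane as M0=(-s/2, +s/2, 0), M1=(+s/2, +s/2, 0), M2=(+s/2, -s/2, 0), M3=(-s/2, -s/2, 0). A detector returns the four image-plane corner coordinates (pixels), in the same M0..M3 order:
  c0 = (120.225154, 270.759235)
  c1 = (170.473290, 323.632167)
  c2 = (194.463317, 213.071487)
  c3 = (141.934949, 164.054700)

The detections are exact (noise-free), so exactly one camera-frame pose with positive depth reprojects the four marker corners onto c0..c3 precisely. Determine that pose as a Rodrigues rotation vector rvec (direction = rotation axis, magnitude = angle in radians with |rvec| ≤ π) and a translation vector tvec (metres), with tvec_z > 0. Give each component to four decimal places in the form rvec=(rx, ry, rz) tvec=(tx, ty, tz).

Intrinsics K: fx=458.3, fy=801.1, cx=312.6, cy=222.8
Marker side s = 0.093 m; corners in marker frame (Z=0):
  M0 = (-0.0465, +0.0465, 0)
  M1 = (+0.0465, +0.0465, 0)
  M2 = (+0.0465, -0.0465, 0)
  M3 = (-0.0465, -0.0465, 0)
Detected image corners:
  c0 = (120.225154, 270.759235) px
  c1 = (170.473290, 323.632167) px
  c2 = (194.463317, 213.071487) px
  c3 = (141.934949, 164.054700) px
Planar DLT: solve 8×8 A·h = b for H (H[2,2]=1):
  H  [+473.87653 -205.53463 +156.04049]
  H  [+426.36233 +1229.38944 +242.92846]
  H  [-0.50098 +0.25436 +1.00000]
B = K⁻¹H; ‖b₁‖=1.610746, ‖b₂‖=1.610746; λ = 2/(‖b₁‖+‖b₂‖) = 0.620830, sign → tz>0 ⇒ λ=+0.620830
r₁ = λ·B[:,0] = (+0.85407,+0.41692,-0.31102); r₂ = λ·B[:,1] = (-0.38614,+0.90882,+0.15792)
r₃ = r₁×r₂ = (+0.34850,-0.01478,+0.93719); SVD([r₁ r₂ r₃]) → R = UVᵀ:
  R  [+0.85407 -0.38614 +0.34850]
  R  [+0.41692 +0.90882 -0.01478]
  R  [-0.31102 +0.15792 +0.93719]
t = (-0.21208, +0.01560, +0.62083) m
tr R = 2.700089; θ = arccos((tr R − 1)/2) = 0.554726 rad = 31.783°
axis k = ((R−Rᵀ)₃₂, (R−Rᵀ)₁₃, (R−Rᵀ)₂₁) / (2 sinθ) = (+0.163935, +0.626079, +0.762333)
rvec = θ·k = (+0.090939, +0.347302, +0.422886)

rvec=(0.0909, 0.3473, 0.4229) tvec=(-0.2121, 0.0156, 0.6208)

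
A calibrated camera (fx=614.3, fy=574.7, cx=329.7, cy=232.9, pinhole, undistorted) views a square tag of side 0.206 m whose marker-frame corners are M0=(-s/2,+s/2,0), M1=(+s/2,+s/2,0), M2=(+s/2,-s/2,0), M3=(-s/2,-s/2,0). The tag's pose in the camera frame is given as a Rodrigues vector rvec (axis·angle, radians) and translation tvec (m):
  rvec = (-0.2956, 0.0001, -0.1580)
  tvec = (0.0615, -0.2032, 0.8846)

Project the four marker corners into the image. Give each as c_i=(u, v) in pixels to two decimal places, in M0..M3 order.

Intrinsics K: fx=614.3, fy=574.7, cx=329.7, cy=232.9
Marker side s = 0.206 m; corners in marker frame (Z=0):
  M0 = (-0.1030, +0.1030, 0)
  M1 = (+0.1030, +0.1030, 0)
  M2 = (+0.1030, -0.1030, 0)
  M3 = (-0.1030, -0.1030, 0)
rvec = (-0.2956, 0.0001, -0.1580), |rvec| = θ = 0.33518 rad = 19.204°
Rodrigues: sinθ=0.32894, 1−cosθ=0.05565; R = I + sinθ·[k]× + (1−cosθ)·[k]×²:
    [+0.98763 +0.15504 +0.02323]
    [-0.15507 +0.94435 +0.29009]
    [+0.02304 -0.29010 +0.95672]
t = (0.0615, -0.2032, 0.8846) m
M0: Pc = R·M0+t = (-0.02426, -0.08996, +0.85235); u = 614.3·(-0.02426)/0.85235 + 329.7 = 312.2177, v = 574.7·(-0.08996)/0.85235 + 232.9 = 172.2444
M1: Pc = R·M1+t = (+0.17920, -0.12190, +0.85709); u = 614.3·(+0.17920)/0.85709 + 329.7 = 458.1343, v = 574.7·(-0.12190)/0.85709 + 232.9 = 151.1604
M2: Pc = R·M2+t = (+0.14726, -0.31644, +0.91685); u = 614.3·(+0.14726)/0.91685 + 329.7 = 428.3634, v = 574.7·(-0.31644)/0.91685 + 232.9 = 34.5493
M3: Pc = R·M3+t = (-0.05620, -0.28450, +0.91211); u = 614.3·(-0.05620)/0.91211 + 329.7 = 291.8524, v = 574.7·(-0.28450)/0.91211 + 232.9 = 53.6452

c0=(312.22, 172.24) c1=(458.13, 151.16) c2=(428.36, 34.55) c3=(291.85, 53.65)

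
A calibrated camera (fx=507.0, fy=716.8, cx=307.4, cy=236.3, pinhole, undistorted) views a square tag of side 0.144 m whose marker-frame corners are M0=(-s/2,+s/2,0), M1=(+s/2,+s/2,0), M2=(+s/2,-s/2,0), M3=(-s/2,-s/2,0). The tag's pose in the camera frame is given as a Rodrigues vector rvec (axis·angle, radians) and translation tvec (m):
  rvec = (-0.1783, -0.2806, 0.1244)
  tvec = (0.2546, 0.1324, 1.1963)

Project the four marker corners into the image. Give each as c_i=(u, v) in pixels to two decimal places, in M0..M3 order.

c0=(385.39, 354.69) c1=(440.85, 363.54) c2=(443.62, 278.66) c3=(389.53, 267.31)

Intrinsics K: fx=507.0, fy=716.8, cx=307.4, cy=236.3
Marker side s = 0.144 m; corners in marker frame (Z=0):
  M0 = (-0.0720, +0.0720, 0)
  M1 = (+0.0720, +0.0720, 0)
  M2 = (+0.0720, -0.0720, 0)
  M3 = (-0.0720, -0.0720, 0)
rvec = (-0.1783, -0.2806, 0.1244), |rvec| = θ = 0.35497 rad = 20.338°
Rodrigues: sinθ=0.34756, 1−cosθ=0.06234; R = I + sinθ·[k]× + (1−cosθ)·[k]×²:
    [+0.95339 -0.09705 -0.28572]
    [+0.14656 +0.97661 +0.15731]
    [+0.26377 -0.19185 +0.94531]
t = (0.2546, 0.1324, 1.1963) m
M0: Pc = R·M0+t = (+0.17897, +0.19216, +1.16350); u = 507.0·(+0.17897)/1.16350 + 307.4 = 385.3866, v = 716.8·(+0.19216)/1.16350 + 236.3 = 354.6874
M1: Pc = R·M1+t = (+0.31626, +0.21327, +1.20148); u = 507.0·(+0.31626)/1.20148 + 307.4 = 440.8539, v = 716.8·(+0.21327)/1.20148 + 236.3 = 363.5356
M2: Pc = R·M2+t = (+0.33023, +0.07264, +1.22910); u = 507.0·(+0.33023)/1.22910 + 307.4 = 443.6189, v = 716.8·(+0.07264)/1.22910 + 236.3 = 278.6605
M3: Pc = R·M3+t = (+0.19294, +0.05153, +1.19112); u = 507.0·(+0.19294)/1.19112 + 307.4 = 389.5264, v = 716.8·(+0.05153)/1.19112 + 236.3 = 267.3110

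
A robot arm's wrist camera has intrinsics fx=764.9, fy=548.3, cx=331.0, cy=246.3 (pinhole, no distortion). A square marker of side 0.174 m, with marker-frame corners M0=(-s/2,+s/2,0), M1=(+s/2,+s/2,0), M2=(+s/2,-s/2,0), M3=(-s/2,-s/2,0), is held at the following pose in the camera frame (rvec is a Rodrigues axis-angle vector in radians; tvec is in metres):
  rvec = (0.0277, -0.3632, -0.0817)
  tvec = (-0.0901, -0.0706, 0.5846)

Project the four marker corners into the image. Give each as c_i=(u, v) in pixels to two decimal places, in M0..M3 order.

c0=(105.11, 269.37) c1=(327.85, 254.01) c2=(311.53, 98.72) c3=(84.02, 96.91)

Intrinsics K: fx=764.9, fy=548.3, cx=331.0, cy=246.3
Marker side s = 0.174 m; corners in marker frame (Z=0):
  M0 = (-0.0870, +0.0870, 0)
  M1 = (+0.0870, +0.0870, 0)
  M2 = (+0.0870, -0.0870, 0)
  M3 = (-0.0870, -0.0870, 0)
rvec = (0.0277, -0.3632, -0.0817), |rvec| = θ = 0.37330 rad = 21.389°
Rodrigues: sinθ=0.36469, 1−cosθ=0.06887; R = I + sinθ·[k]× + (1−cosθ)·[k]×²:
    [+0.93151 +0.07484 -0.35594]
    [-0.08479 +0.99632 -0.01240]
    [+0.35370 +0.04173 +0.93443]
t = (-0.0901, -0.0706, 0.5846) m
M0: Pc = R·M0+t = (-0.16463, +0.02346, +0.55746); u = 764.9·(-0.16463)/0.55746 + 331.0 = 105.1081, v = 548.3·(+0.02346)/0.55746 + 246.3 = 269.3712
M1: Pc = R·M1+t = (-0.00255, +0.00870, +0.61900); u = 764.9·(-0.00255)/0.61900 + 331.0 = 327.8520, v = 548.3·(+0.00870)/0.61900 + 246.3 = 254.0094
M2: Pc = R·M2+t = (-0.01557, -0.16466, +0.61174); u = 764.9·(-0.01557)/0.61174 + 331.0 = 311.5314, v = 548.3·(-0.16466)/0.61174 + 246.3 = 98.7195
M3: Pc = R·M3+t = (-0.17765, -0.14990, +0.55020); u = 764.9·(-0.17765)/0.55020 + 331.0 = 84.0226, v = 548.3·(-0.14990)/0.55020 + 246.3 = 96.9135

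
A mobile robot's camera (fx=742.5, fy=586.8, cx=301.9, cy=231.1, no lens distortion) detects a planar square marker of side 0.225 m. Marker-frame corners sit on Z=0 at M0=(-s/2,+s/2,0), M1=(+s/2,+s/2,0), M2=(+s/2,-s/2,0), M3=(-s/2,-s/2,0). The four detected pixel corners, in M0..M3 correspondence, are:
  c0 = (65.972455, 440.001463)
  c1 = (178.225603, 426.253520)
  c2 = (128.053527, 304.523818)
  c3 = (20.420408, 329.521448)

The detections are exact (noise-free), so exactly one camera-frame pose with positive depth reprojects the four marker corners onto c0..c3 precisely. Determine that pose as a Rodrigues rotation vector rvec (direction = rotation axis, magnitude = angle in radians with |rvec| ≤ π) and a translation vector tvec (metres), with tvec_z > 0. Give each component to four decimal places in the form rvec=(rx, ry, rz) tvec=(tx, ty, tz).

rvec=(0.0771, 0.4812, -0.3083) tvec=(-0.3012, 0.2668, 1.0837)

Intrinsics K: fx=742.5, fy=586.8, cx=301.9, cy=231.1
Marker side s = 0.225 m; corners in marker frame (Z=0):
  M0 = (-0.1125, +0.1125, 0)
  M1 = (+0.1125, +0.1125, 0)
  M2 = (+0.1125, -0.1125, 0)
  M3 = (-0.1125, -0.1125, 0)
Detected image corners:
  c0 = (65.972455, 440.001463) px
  c1 = (178.225603, 426.253520) px
  c2 = (128.053527, 304.523818) px
  c3 = (20.420408, 329.521448) px
Planar DLT: solve 8×8 A·h = b for H (H[2,2]=1):
  H  [+446.37328 +212.28756 +95.50728]
  H  [-247.57806 +515.05737 +375.54851]
  H  [-0.43052 +0.00066 +1.00000]
B = K⁻¹H; ‖b₁‖=0.922802, ‖b₂‖=0.922802; λ = 2/(‖b₁‖+‖b₂‖) = 1.083656, sign → tz>0 ⇒ λ=+1.083656
r₁ = λ·B[:,0] = (+0.84116,-0.27347,-0.46654); r₂ = λ·B[:,1] = (+0.30954,+0.95089,+0.00071)
r₃ = r₁×r₂ = (+0.44343,-0.14501,+0.88450); SVD([r₁ r₂ r₃]) → R = UVᵀ:
  R  [+0.84116 +0.30954 +0.44343]
  R  [-0.27347 +0.95089 -0.14501]
  R  [-0.46654 +0.00071 +0.88450]
t = (-0.30122, +0.26676, +1.08366) m
tr R = 2.676550; θ = arccos((tr R − 1)/2) = 0.576685 rad = 33.042°
axis k = ((R−Rᵀ)₃₂, (R−Rᵀ)₁₃, (R−Rᵀ)₂₁) / (2 sinθ) = (+0.133630, +0.834456, -0.534626)
rvec = θ·k = (+0.077063, +0.481218, -0.308311)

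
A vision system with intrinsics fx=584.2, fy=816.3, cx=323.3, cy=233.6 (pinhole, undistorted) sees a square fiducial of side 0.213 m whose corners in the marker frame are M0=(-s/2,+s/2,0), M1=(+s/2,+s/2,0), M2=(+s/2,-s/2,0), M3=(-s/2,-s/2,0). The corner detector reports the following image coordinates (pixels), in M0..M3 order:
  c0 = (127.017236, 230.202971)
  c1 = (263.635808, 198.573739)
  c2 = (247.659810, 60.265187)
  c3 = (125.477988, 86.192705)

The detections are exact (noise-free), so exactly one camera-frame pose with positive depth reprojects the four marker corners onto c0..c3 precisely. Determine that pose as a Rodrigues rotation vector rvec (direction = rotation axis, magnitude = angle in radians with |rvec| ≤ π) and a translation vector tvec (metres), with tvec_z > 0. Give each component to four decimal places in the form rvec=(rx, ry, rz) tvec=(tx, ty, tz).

Intrinsics K: fx=584.2, fy=816.3, cx=323.3, cy=233.6
Marker side s = 0.213 m; corners in marker frame (Z=0):
  M0 = (-0.1065, +0.1065, 0)
  M1 = (+0.1065, +0.1065, 0)
  M2 = (+0.1065, -0.1065, 0)
  M3 = (-0.1065, -0.1065, 0)
Detected image corners:
  c0 = (127.017236, 230.202971) px
  c1 = (263.635808, 198.573739) px
  c2 = (247.659810, 60.265187) px
  c3 = (125.477988, 86.192705) px
Planar DLT: solve 8×8 A·h = b for H (H[2,2]=1):
  H  [+621.20671 -59.66151 +191.26397]
  H  [-122.60304 +586.48324 +139.70467]
  H  [+0.08172 -0.52932 +1.00000]
B = K⁻¹H; ‖b₁‖=1.036040, ‖b₂‖=1.036040; λ = 2/(‖b₁‖+‖b₂‖) = 0.965214, sign → tz>0 ⇒ λ=+0.965214
r₁ = λ·B[:,0] = (+0.98270,-0.16754,+0.07888); r₂ = λ·B[:,1] = (+0.18417,+0.83968,-0.51091)
r₃ = r₁×r₂ = (+0.01937,+0.51660,+0.85601); SVD([r₁ r₂ r₃]) → R = UVᵀ:
  R  [+0.98270 +0.18417 +0.01937]
  R  [-0.16754 +0.83968 +0.51660]
  R  [+0.07888 -0.51091 +0.85601]
t = (-0.21815, -0.11102, +0.96521) m
tr R = 2.678393; θ = arccos((tr R − 1)/2) = 0.574992 rad = 32.945°
axis k = ((R−Rᵀ)₃₂, (R−Rᵀ)₁₃, (R−Rᵀ)₂₁) / (2 sinθ) = (-0.944692, -0.054717, -0.323362)
rvec = θ·k = (-0.543191, -0.031462, -0.185931)

rvec=(-0.5432, -0.0315, -0.1859) tvec=(-0.2181, -0.1110, 0.9652)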